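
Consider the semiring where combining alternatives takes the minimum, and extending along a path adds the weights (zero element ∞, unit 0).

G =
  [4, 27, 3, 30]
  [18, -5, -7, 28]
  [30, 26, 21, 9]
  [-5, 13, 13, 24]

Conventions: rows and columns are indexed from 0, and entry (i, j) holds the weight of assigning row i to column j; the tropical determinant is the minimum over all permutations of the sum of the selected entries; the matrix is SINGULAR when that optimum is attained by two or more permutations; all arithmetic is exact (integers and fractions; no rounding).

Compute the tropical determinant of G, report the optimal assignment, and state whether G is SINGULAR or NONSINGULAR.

σ = (0, 1, 2, 3): 4 + (-5) + 21 + 24 = 44
σ = (0, 1, 3, 2): 4 + (-5) + 9 + 13 = 21
σ = (0, 2, 1, 3): 4 + (-7) + 26 + 24 = 47
σ = (0, 2, 3, 1): 4 + (-7) + 9 + 13 = 19
σ = (0, 3, 1, 2): 4 + 28 + 26 + 13 = 71
σ = (0, 3, 2, 1): 4 + 28 + 21 + 13 = 66
σ = (1, 0, 2, 3): 27 + 18 + 21 + 24 = 90
σ = (1, 0, 3, 2): 27 + 18 + 9 + 13 = 67
σ = (1, 2, 0, 3): 27 + (-7) + 30 + 24 = 74
σ = (1, 2, 3, 0): 27 + (-7) + 9 + (-5) = 24
σ = (1, 3, 0, 2): 27 + 28 + 30 + 13 = 98
σ = (1, 3, 2, 0): 27 + 28 + 21 + (-5) = 71
σ = (2, 0, 1, 3): 3 + 18 + 26 + 24 = 71
σ = (2, 0, 3, 1): 3 + 18 + 9 + 13 = 43
σ = (2, 1, 0, 3): 3 + (-5) + 30 + 24 = 52
σ = (2, 1, 3, 0): 3 + (-5) + 9 + (-5) = 2
σ = (2, 3, 0, 1): 3 + 28 + 30 + 13 = 74
σ = (2, 3, 1, 0): 3 + 28 + 26 + (-5) = 52
σ = (3, 0, 1, 2): 30 + 18 + 26 + 13 = 87
σ = (3, 0, 2, 1): 30 + 18 + 21 + 13 = 82
σ = (3, 1, 0, 2): 30 + (-5) + 30 + 13 = 68
σ = (3, 1, 2, 0): 30 + (-5) + 21 + (-5) = 41
σ = (3, 2, 0, 1): 30 + (-7) + 30 + 13 = 66
σ = (3, 2, 1, 0): 30 + (-7) + 26 + (-5) = 44
Optimal value attained by: σ = (2, 1, 3, 0).
Answer: det⊕(G) = 2; verdict: NONSINGULAR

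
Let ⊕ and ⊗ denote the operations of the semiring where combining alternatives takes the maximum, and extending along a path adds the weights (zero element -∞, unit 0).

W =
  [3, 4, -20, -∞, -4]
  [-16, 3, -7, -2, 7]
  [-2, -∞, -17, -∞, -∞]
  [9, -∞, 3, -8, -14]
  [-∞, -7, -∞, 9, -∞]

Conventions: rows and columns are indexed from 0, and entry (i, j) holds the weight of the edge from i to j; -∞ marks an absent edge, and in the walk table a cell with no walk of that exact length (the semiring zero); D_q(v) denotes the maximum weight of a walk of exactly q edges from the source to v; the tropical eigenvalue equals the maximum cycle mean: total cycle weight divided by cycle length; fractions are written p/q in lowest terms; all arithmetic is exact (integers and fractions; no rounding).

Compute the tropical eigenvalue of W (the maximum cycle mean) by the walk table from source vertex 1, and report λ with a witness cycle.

q=0: [-∞, 0, -∞, -∞, -∞]
q=1: [-16, 3, -7, -2, 7]
q=2: [7, 6, 1, 16, 10]
q=3: [25, 11, 19, 19, 13]
q=4: [28, 29, 22, 22, 21]
q=5: [31, 32, 25, 30, 36]
Optimal cycle mean attained by: cycle 0->1->4->3->0, total 4 + 7 + 9 + 9, length 4.
Answer: λ = 29/4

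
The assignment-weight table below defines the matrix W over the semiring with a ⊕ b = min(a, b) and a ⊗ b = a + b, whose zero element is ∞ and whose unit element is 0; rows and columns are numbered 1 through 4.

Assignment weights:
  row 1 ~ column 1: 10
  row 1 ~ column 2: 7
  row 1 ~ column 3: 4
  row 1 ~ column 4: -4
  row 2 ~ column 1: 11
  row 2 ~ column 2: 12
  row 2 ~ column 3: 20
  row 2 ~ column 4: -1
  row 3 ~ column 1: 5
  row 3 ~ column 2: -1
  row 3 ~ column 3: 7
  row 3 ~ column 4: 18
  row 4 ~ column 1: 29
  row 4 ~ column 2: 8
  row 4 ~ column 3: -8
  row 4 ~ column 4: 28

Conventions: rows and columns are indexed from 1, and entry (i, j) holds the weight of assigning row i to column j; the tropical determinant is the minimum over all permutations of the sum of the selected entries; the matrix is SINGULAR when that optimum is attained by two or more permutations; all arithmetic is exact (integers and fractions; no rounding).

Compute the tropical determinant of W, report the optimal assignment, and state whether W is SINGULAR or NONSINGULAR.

σ = (1, 2, 3, 4): 10 + 12 + 7 + 28 = 57
σ = (1, 2, 4, 3): 10 + 12 + 18 + (-8) = 32
σ = (1, 3, 2, 4): 10 + 20 + (-1) + 28 = 57
σ = (1, 3, 4, 2): 10 + 20 + 18 + 8 = 56
σ = (1, 4, 2, 3): 10 + (-1) + (-1) + (-8) = 0
σ = (1, 4, 3, 2): 10 + (-1) + 7 + 8 = 24
σ = (2, 1, 3, 4): 7 + 11 + 7 + 28 = 53
σ = (2, 1, 4, 3): 7 + 11 + 18 + (-8) = 28
σ = (2, 3, 1, 4): 7 + 20 + 5 + 28 = 60
σ = (2, 3, 4, 1): 7 + 20 + 18 + 29 = 74
σ = (2, 4, 1, 3): 7 + (-1) + 5 + (-8) = 3
σ = (2, 4, 3, 1): 7 + (-1) + 7 + 29 = 42
σ = (3, 1, 2, 4): 4 + 11 + (-1) + 28 = 42
σ = (3, 1, 4, 2): 4 + 11 + 18 + 8 = 41
σ = (3, 2, 1, 4): 4 + 12 + 5 + 28 = 49
σ = (3, 2, 4, 1): 4 + 12 + 18 + 29 = 63
σ = (3, 4, 1, 2): 4 + (-1) + 5 + 8 = 16
σ = (3, 4, 2, 1): 4 + (-1) + (-1) + 29 = 31
σ = (4, 1, 2, 3): (-4) + 11 + (-1) + (-8) = -2
σ = (4, 1, 3, 2): (-4) + 11 + 7 + 8 = 22
σ = (4, 2, 1, 3): (-4) + 12 + 5 + (-8) = 5
σ = (4, 2, 3, 1): (-4) + 12 + 7 + 29 = 44
σ = (4, 3, 1, 2): (-4) + 20 + 5 + 8 = 29
σ = (4, 3, 2, 1): (-4) + 20 + (-1) + 29 = 44
Optimal value attained by: σ = (4, 1, 2, 3).
Answer: det⊕(W) = -2; verdict: NONSINGULAR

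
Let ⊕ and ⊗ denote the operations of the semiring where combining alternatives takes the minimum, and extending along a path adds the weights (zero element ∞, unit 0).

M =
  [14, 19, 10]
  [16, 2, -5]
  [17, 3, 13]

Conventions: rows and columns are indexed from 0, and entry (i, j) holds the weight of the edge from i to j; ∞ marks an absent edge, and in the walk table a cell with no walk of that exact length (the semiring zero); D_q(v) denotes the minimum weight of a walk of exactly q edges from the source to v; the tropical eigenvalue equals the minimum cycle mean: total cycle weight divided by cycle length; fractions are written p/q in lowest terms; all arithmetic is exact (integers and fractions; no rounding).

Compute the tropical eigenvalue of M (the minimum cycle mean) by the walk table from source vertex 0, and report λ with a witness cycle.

q=0: [0, ∞, ∞]
q=1: [14, 19, 10]
q=2: [27, 13, 14]
q=3: [29, 15, 8]
Optimal cycle mean attained by: cycle 1->2->1, total (-5) + 3, length 2.
Answer: λ = -1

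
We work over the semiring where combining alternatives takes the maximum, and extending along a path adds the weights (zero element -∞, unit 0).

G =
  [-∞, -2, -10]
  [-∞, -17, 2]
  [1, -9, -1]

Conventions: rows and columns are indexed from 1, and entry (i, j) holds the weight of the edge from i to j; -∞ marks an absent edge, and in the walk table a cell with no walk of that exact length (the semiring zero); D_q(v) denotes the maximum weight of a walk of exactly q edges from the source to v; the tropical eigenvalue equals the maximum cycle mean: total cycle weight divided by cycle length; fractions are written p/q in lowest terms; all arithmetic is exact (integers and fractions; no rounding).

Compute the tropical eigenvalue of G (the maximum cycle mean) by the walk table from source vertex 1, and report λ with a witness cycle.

q=0: [0, -∞, -∞]
q=1: [-∞, -2, -10]
q=2: [-9, -19, 0]
q=3: [1, -9, -1]
Optimal cycle mean attained by: cycle 1->2->3->1, total (-2) + 2 + 1, length 3.
Answer: λ = 1/3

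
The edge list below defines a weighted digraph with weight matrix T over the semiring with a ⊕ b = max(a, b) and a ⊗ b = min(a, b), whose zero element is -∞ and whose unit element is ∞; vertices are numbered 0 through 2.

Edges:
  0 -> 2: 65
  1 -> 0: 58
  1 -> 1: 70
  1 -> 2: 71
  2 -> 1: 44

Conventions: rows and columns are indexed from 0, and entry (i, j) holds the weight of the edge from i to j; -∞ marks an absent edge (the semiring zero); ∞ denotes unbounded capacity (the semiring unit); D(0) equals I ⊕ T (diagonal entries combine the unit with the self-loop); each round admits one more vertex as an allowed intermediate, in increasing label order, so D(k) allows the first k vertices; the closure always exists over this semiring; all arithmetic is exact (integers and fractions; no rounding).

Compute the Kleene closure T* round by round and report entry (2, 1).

D(0):
  [∞, -∞, 65]
  [58, ∞, 71]
  [-∞, 44, ∞]
D(1):
  [∞, -∞, 65]
  [58, ∞, 71]
  [-∞, 44, ∞]
D(2):
  [∞, -∞, 65]
  [58, ∞, 71]
  [44, 44, ∞]
D(3):
  [∞, 44, 65]
  [58, ∞, 71]
  [44, 44, ∞]
Answer: T*[2][1] = 44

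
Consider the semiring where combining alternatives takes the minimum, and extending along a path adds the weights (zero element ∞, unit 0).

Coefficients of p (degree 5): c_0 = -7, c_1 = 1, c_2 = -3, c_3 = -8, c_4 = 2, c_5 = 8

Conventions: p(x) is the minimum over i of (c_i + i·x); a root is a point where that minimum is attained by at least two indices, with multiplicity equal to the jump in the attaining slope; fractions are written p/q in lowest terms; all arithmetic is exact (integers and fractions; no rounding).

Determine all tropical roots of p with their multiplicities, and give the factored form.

hull edge (i=0, c=-7) to (i=3, c=-8): slope -1/3, span 3
hull edge (i=3, c=-8) to (i=5, c=8): slope 8, span 2
Factored form: p(x) = 8 ⊗ (x ⊕ (-8)) ⊗ (x ⊕ (-8)) ⊗ (x ⊕ 1/3) ⊗ (x ⊕ 1/3) ⊗ (x ⊕ 1/3)
Answer: roots = -8 (mult 2), 1/3 (mult 3)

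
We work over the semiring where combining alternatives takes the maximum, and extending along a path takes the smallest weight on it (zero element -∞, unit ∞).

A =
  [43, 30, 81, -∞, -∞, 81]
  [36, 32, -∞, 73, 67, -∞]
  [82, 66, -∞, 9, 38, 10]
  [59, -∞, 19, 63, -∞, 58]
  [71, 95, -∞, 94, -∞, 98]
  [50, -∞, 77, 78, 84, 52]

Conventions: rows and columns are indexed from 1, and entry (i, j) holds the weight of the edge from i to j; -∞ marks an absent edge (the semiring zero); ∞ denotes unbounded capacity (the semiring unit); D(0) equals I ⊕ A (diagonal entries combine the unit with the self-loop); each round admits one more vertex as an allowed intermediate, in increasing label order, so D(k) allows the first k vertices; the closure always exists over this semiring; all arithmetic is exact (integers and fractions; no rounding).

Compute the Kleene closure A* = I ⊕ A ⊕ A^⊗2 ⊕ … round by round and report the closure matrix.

D(0):
  [∞, 30, 81, -∞, -∞, 81]
  [36, ∞, -∞, 73, 67, -∞]
  [82, 66, ∞, 9, 38, 10]
  [59, -∞, 19, ∞, -∞, 58]
  [71, 95, -∞, 94, ∞, 98]
  [50, -∞, 77, 78, 84, ∞]
D(1):
  [∞, 30, 81, -∞, -∞, 81]
  [36, ∞, 36, 73, 67, 36]
  [82, 66, ∞, 9, 38, 81]
  [59, 30, 59, ∞, -∞, 59]
  [71, 95, 71, 94, ∞, 98]
  [50, 30, 77, 78, 84, ∞]
D(2):
  [∞, 30, 81, 30, 30, 81]
  [36, ∞, 36, 73, 67, 36]
  [82, 66, ∞, 66, 66, 81]
  [59, 30, 59, ∞, 30, 59]
  [71, 95, 71, 94, ∞, 98]
  [50, 30, 77, 78, 84, ∞]
D(3):
  [∞, 66, 81, 66, 66, 81]
  [36, ∞, 36, 73, 67, 36]
  [82, 66, ∞, 66, 66, 81]
  [59, 59, 59, ∞, 59, 59]
  [71, 95, 71, 94, ∞, 98]
  [77, 66, 77, 78, 84, ∞]
D(4):
  [∞, 66, 81, 66, 66, 81]
  [59, ∞, 59, 73, 67, 59]
  [82, 66, ∞, 66, 66, 81]
  [59, 59, 59, ∞, 59, 59]
  [71, 95, 71, 94, ∞, 98]
  [77, 66, 77, 78, 84, ∞]
D(5):
  [∞, 66, 81, 66, 66, 81]
  [67, ∞, 67, 73, 67, 67]
  [82, 66, ∞, 66, 66, 81]
  [59, 59, 59, ∞, 59, 59]
  [71, 95, 71, 94, ∞, 98]
  [77, 84, 77, 84, 84, ∞]
D(6):
  [∞, 81, 81, 81, 81, 81]
  [67, ∞, 67, 73, 67, 67]
  [82, 81, ∞, 81, 81, 81]
  [59, 59, 59, ∞, 59, 59]
  [77, 95, 77, 94, ∞, 98]
  [77, 84, 77, 84, 84, ∞]
Answer: A* = [[∞, 81, 81, 81, 81, 81], [67, ∞, 67, 73, 67, 67], [82, 81, ∞, 81, 81, 81], [59, 59, 59, ∞, 59, 59], [77, 95, 77, 94, ∞, 98], [77, 84, 77, 84, 84, ∞]]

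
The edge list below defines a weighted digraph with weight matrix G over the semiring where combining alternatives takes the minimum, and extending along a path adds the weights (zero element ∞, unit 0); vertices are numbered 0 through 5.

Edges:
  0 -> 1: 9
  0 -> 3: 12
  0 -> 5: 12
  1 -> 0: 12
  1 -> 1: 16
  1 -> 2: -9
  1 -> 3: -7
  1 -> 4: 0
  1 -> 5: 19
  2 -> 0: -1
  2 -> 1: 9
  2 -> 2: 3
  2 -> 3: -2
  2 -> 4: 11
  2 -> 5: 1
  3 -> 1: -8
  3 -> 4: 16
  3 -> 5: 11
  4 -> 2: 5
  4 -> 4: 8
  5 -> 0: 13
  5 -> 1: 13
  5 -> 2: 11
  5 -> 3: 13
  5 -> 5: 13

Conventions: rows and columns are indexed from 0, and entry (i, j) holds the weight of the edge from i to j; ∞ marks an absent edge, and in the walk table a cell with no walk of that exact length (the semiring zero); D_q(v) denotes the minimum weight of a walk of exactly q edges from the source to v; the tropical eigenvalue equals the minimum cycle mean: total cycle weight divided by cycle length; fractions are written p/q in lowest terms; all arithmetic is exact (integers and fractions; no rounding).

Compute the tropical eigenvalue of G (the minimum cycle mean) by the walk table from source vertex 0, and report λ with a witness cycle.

q=0: [0, ∞, ∞, ∞, ∞, ∞]
q=1: [∞, 9, ∞, 12, ∞, 12]
q=2: [21, 4, 0, 2, 9, 23]
q=3: [-1, -6, -5, -3, 4, 1]
q=4: [-6, -11, -15, -13, -6, -4]
q=5: [-16, -21, -20, -18, -11, -14]
q=6: [-21, -26, -30, -28, -21, -19]
Optimal cycle mean attained by: cycle 1->3->1, total (-7) + (-8), length 2.
Answer: λ = -15/2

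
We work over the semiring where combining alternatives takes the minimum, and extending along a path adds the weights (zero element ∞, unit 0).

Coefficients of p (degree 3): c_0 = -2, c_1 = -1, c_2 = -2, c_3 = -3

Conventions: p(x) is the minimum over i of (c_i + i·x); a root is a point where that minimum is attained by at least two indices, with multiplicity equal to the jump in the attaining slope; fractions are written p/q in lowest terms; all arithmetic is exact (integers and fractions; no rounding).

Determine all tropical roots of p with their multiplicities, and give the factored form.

hull edge (i=0, c=-2) to (i=3, c=-3): slope -1/3, span 3
Factored form: p(x) = -3 ⊗ (x ⊕ 1/3) ⊗ (x ⊕ 1/3) ⊗ (x ⊕ 1/3)
Answer: roots = 1/3 (mult 3)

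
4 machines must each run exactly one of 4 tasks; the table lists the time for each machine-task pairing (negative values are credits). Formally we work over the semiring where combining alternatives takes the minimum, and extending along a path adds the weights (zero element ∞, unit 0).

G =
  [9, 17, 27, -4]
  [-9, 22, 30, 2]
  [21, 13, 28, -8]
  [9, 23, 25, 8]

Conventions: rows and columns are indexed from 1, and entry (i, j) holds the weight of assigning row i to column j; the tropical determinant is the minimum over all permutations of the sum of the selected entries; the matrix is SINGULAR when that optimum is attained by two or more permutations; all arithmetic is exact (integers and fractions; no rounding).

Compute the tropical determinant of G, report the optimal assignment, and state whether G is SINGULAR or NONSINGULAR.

σ = (1, 2, 3, 4): 9 + 22 + 28 + 8 = 67
σ = (1, 2, 4, 3): 9 + 22 + (-8) + 25 = 48
σ = (1, 3, 2, 4): 9 + 30 + 13 + 8 = 60
σ = (1, 3, 4, 2): 9 + 30 + (-8) + 23 = 54
σ = (1, 4, 2, 3): 9 + 2 + 13 + 25 = 49
σ = (1, 4, 3, 2): 9 + 2 + 28 + 23 = 62
σ = (2, 1, 3, 4): 17 + (-9) + 28 + 8 = 44
σ = (2, 1, 4, 3): 17 + (-9) + (-8) + 25 = 25
σ = (2, 3, 1, 4): 17 + 30 + 21 + 8 = 76
σ = (2, 3, 4, 1): 17 + 30 + (-8) + 9 = 48
σ = (2, 4, 1, 3): 17 + 2 + 21 + 25 = 65
σ = (2, 4, 3, 1): 17 + 2 + 28 + 9 = 56
σ = (3, 1, 2, 4): 27 + (-9) + 13 + 8 = 39
σ = (3, 1, 4, 2): 27 + (-9) + (-8) + 23 = 33
σ = (3, 2, 1, 4): 27 + 22 + 21 + 8 = 78
σ = (3, 2, 4, 1): 27 + 22 + (-8) + 9 = 50
σ = (3, 4, 1, 2): 27 + 2 + 21 + 23 = 73
σ = (3, 4, 2, 1): 27 + 2 + 13 + 9 = 51
σ = (4, 1, 2, 3): (-4) + (-9) + 13 + 25 = 25
σ = (4, 1, 3, 2): (-4) + (-9) + 28 + 23 = 38
σ = (4, 2, 1, 3): (-4) + 22 + 21 + 25 = 64
σ = (4, 2, 3, 1): (-4) + 22 + 28 + 9 = 55
σ = (4, 3, 1, 2): (-4) + 30 + 21 + 23 = 70
σ = (4, 3, 2, 1): (-4) + 30 + 13 + 9 = 48
Optimal value attained by: σ = (2, 1, 4, 3).
Answer: det⊕(G) = 25; verdict: SINGULAR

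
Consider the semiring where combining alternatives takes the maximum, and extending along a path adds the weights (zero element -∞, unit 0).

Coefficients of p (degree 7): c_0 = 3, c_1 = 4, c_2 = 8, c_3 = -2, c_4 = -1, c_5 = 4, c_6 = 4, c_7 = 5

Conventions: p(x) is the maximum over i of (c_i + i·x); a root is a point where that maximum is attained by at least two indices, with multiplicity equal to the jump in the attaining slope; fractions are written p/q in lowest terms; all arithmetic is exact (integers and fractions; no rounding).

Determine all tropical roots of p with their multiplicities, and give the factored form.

hull edge (i=0, c=3) to (i=2, c=8): slope 5/2, span 2
hull edge (i=2, c=8) to (i=7, c=5): slope -3/5, span 5
Factored form: p(x) = 5 ⊗ (x ⊕ (-5/2)) ⊗ (x ⊕ (-5/2)) ⊗ (x ⊕ 3/5) ⊗ (x ⊕ 3/5) ⊗ (x ⊕ 3/5) ⊗ (x ⊕ 3/5) ⊗ (x ⊕ 3/5)
Answer: roots = -5/2 (mult 2), 3/5 (mult 5)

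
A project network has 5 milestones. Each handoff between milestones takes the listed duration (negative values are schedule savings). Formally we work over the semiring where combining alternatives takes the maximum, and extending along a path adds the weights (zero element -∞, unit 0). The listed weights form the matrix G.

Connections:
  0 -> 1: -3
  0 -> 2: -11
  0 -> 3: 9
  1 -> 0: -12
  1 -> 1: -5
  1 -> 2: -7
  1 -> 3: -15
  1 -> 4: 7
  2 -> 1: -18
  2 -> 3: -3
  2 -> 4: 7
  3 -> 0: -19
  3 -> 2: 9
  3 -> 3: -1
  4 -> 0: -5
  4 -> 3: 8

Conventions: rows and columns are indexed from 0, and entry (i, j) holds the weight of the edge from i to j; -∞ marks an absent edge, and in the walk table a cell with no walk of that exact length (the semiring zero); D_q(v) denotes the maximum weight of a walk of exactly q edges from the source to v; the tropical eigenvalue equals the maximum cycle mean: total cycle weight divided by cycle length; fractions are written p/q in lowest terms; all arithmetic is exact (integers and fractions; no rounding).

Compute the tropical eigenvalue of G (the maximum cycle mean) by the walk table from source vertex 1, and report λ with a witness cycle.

q=0: [-∞, 0, -∞, -∞, -∞]
q=1: [-12, -5, -7, -15, 7]
q=2: [2, -10, -6, 15, 2]
q=3: [-3, -1, 24, 14, 1]
q=4: [-4, 6, 23, 21, 31]
q=5: [26, 5, 30, 39, 30]
Optimal cycle mean attained by: cycle 2->4->3->2, total 7 + 8 + 9, length 3.
Answer: λ = 8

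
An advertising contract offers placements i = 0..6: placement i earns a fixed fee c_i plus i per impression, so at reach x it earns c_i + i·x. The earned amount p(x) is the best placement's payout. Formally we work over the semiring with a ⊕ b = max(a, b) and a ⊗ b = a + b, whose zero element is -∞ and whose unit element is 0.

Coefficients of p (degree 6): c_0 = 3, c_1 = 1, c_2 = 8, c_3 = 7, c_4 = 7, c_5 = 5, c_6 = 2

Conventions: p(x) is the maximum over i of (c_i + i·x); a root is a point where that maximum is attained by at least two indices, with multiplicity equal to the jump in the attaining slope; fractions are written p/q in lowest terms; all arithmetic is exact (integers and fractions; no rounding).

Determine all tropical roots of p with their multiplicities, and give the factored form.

hull edge (i=0, c=3) to (i=2, c=8): slope 5/2, span 2
hull edge (i=2, c=8) to (i=4, c=7): slope -1/2, span 2
hull edge (i=4, c=7) to (i=5, c=5): slope -2, span 1
hull edge (i=5, c=5) to (i=6, c=2): slope -3, span 1
Factored form: p(x) = 2 ⊗ (x ⊕ (-5/2)) ⊗ (x ⊕ (-5/2)) ⊗ (x ⊕ 1/2) ⊗ (x ⊕ 1/2) ⊗ (x ⊕ 2) ⊗ (x ⊕ 3)
Answer: roots = -5/2 (mult 2), 1/2 (mult 2), 2 (mult 1), 3 (mult 1)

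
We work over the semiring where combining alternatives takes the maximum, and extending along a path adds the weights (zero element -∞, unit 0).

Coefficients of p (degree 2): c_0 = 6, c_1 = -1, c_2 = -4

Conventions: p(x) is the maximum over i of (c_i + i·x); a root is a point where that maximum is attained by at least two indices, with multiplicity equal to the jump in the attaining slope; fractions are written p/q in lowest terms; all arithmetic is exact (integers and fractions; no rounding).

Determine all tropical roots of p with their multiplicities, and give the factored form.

hull edge (i=0, c=6) to (i=2, c=-4): slope -5, span 2
Factored form: p(x) = -4 ⊗ (x ⊕ 5) ⊗ (x ⊕ 5)
Answer: roots = 5 (mult 2)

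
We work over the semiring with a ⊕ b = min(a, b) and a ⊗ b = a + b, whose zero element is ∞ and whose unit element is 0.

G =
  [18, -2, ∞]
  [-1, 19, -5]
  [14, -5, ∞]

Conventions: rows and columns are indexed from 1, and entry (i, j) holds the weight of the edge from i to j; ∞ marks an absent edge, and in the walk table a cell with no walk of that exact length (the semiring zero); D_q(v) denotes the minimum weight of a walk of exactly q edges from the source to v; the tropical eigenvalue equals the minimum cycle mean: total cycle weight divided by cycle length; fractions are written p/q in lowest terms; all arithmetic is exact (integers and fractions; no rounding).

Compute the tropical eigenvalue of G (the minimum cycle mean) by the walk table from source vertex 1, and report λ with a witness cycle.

q=0: [0, ∞, ∞]
q=1: [18, -2, ∞]
q=2: [-3, 16, -7]
q=3: [7, -12, 11]
Optimal cycle mean attained by: cycle 2->3->2, total (-5) + (-5), length 2.
Answer: λ = -5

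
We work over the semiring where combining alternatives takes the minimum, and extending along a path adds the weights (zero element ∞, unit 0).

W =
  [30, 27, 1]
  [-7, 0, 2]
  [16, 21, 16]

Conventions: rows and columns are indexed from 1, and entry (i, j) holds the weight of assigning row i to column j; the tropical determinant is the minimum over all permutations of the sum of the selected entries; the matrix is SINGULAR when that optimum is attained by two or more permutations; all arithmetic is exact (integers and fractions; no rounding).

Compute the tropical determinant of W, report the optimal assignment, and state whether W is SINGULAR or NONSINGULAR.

σ = (1, 2, 3): 30 + 0 + 16 = 46
σ = (1, 3, 2): 30 + 2 + 21 = 53
σ = (2, 1, 3): 27 + (-7) + 16 = 36
σ = (2, 3, 1): 27 + 2 + 16 = 45
σ = (3, 1, 2): 1 + (-7) + 21 = 15
σ = (3, 2, 1): 1 + 0 + 16 = 17
Optimal value attained by: σ = (3, 1, 2).
Answer: det⊕(W) = 15; verdict: NONSINGULAR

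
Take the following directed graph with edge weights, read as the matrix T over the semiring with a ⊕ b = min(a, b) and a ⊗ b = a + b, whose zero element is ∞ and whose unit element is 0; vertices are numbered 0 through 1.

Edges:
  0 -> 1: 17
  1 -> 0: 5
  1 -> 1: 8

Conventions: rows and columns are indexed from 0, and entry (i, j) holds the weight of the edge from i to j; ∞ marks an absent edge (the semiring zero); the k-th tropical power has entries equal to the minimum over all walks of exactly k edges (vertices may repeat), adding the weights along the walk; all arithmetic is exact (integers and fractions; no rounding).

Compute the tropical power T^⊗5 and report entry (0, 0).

T^⊗2:
  [22, 25]
  [13, 16]
T^⊗3:
  [30, 33]
  [21, 24]
T^⊗4:
  [38, 41]
  [29, 32]
T^⊗5:
  [46, 49]
  [37, 40]
Key observation: the optimum is the walk 0->1->1->1->1->0, with weight 17 + 8 + 8 + 8 + 5 = 46.
Optimal value attained by: walk 0->1->1->1->1->0.
Answer: (T^⊗5)[0][0] = 46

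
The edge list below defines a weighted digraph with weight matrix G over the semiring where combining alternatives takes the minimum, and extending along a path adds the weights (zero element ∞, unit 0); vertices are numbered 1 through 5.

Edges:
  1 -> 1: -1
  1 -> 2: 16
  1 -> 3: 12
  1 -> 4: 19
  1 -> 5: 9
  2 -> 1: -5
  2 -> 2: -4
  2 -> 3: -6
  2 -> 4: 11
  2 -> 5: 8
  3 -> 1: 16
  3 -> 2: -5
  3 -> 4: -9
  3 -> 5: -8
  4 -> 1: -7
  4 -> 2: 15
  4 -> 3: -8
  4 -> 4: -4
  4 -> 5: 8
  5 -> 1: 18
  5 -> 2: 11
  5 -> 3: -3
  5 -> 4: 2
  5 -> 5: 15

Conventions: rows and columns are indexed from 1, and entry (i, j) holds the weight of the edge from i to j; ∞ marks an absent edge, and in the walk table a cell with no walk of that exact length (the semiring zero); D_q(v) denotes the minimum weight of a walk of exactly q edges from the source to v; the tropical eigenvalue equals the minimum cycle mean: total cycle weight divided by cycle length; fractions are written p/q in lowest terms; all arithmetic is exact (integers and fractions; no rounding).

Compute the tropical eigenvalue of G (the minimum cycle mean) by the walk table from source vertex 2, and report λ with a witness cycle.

q=0: [∞, 0, ∞, ∞, ∞]
q=1: [-5, -4, -6, 11, 8]
q=2: [-9, -11, -10, -15, -14]
q=3: [-22, -15, -23, -19, -18]
q=4: [-26, -28, -27, -32, -31]
q=5: [-39, -32, -40, -36, -35]
Optimal cycle mean attained by: cycle 3->4->3, total (-9) + (-8), length 2.
Answer: λ = -17/2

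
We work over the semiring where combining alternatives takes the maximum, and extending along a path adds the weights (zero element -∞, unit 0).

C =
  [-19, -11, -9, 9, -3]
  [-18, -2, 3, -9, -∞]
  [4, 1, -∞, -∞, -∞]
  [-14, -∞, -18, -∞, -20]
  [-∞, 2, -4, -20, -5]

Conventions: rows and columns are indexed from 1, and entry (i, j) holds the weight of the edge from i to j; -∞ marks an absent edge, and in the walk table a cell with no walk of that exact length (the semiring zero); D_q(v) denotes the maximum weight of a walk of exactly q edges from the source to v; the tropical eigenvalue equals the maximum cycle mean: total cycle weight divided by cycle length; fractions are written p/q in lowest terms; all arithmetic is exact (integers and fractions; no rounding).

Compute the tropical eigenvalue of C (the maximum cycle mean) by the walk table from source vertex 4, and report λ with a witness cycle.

q=0: [-∞, -∞, -∞, 0, -∞]
q=1: [-14, -∞, -18, -∞, -20]
q=2: [-14, -17, -23, -5, -17]
q=3: [-19, -15, -14, -5, -17]
q=4: [-10, -13, -12, -10, -22]
q=5: [-8, -11, -10, -1, -13]
Optimal cycle mean attained by: cycle 2->3->2, total 3 + 1, length 2.
Answer: λ = 2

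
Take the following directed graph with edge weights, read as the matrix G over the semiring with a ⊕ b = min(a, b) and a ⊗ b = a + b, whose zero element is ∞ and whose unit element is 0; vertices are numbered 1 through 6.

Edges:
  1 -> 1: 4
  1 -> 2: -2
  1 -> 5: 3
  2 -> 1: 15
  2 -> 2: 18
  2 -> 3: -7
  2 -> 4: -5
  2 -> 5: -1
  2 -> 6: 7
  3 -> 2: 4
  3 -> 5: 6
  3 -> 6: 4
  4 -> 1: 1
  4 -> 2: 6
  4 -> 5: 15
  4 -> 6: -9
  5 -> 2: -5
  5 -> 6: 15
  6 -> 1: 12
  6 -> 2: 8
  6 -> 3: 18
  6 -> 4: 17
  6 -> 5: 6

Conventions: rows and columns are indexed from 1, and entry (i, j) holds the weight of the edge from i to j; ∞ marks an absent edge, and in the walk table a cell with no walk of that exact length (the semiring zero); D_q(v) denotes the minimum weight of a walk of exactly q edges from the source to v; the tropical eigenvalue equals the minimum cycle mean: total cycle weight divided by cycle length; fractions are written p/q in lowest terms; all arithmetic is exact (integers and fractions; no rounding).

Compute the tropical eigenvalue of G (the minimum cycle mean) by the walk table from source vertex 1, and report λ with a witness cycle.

q=0: [0, ∞, ∞, ∞, ∞, ∞]
q=1: [4, -2, ∞, ∞, 3, ∞]
q=2: [8, -2, -9, -7, -3, 5]
q=3: [-6, -8, -9, -7, -3, -16]
q=4: [-6, -8, -15, -13, -10, -16]
q=5: [-12, -15, -15, -13, -10, -22]
q=6: [-12, -15, -22, -20, -16, -22]
Optimal cycle mean attained by: cycle 2->4->6->5->2, total (-5) + (-9) + 6 + (-5), length 4.
Answer: λ = -13/4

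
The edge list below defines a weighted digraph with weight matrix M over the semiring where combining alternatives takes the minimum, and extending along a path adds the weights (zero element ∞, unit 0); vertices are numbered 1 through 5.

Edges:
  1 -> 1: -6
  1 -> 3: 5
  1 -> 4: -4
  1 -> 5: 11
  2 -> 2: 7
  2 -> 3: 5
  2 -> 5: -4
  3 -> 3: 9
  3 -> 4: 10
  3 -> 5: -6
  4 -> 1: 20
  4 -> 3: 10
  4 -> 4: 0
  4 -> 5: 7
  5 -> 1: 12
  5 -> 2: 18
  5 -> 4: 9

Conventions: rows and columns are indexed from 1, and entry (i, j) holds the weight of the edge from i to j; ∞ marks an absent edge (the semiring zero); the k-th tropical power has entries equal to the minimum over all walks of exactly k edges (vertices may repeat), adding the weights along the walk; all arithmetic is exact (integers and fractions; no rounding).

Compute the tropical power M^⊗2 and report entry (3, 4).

M^⊗2:
  [-12, 29, -1, -10, -1]
  [8, 14, 12, 5, -1]
  [6, 12, 18, 3, 3]
  [14, 25, 10, 0, 4]
  [6, 25, 17, 8, 14]
Key observation: the optimum is the walk 3->5->4, with weight (-6) + 9 = 3.
Optimal value attained by: walk 3->5->4.
Answer: (M^⊗2)[3][4] = 3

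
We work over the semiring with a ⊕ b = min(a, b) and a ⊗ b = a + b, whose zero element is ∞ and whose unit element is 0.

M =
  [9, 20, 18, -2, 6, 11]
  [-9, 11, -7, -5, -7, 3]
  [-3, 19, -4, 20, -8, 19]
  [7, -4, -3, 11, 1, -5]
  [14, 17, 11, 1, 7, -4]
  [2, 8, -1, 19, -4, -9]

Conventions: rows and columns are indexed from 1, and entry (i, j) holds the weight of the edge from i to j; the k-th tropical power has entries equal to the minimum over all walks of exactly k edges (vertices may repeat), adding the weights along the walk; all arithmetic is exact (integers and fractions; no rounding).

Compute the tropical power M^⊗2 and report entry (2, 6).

M^⊗2:
  [5, -6, -5, 7, -1, -7]
  [-10, -9, -11, -11, -15, -11]
  [-7, 9, -8, -7, -12, -12]
  [-13, 3, -11, -9, -11, -14]
  [-2, -3, -5, 8, -8, -13]
  [-7, -1, -10, -3, -13, -18]
Key observation: the optimum is the walk 2->5->6, with weight (-7) + (-4) = -11.
Optimal value attained by: walk 2->5->6.
Answer: (M^⊗2)[2][6] = -11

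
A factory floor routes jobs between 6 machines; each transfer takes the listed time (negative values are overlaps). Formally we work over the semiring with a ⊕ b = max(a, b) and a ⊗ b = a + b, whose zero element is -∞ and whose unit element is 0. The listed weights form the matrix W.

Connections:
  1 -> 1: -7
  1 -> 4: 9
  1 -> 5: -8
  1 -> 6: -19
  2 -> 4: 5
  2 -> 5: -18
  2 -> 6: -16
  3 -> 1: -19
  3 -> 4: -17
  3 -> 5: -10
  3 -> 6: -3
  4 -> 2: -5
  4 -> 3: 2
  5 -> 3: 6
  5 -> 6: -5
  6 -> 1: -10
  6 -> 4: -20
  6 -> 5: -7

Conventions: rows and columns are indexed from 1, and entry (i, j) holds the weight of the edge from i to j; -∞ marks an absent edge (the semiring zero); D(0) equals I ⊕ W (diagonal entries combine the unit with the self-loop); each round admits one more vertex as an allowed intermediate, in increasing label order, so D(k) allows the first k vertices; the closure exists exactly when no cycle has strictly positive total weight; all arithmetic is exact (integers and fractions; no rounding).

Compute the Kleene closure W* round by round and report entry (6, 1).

D(0):
  [0, -∞, -∞, 9, -8, -19]
  [-∞, 0, -∞, 5, -18, -16]
  [-19, -∞, 0, -17, -10, -3]
  [-∞, -5, 2, 0, -∞, -∞]
  [-∞, -∞, 6, -∞, 0, -5]
  [-10, -∞, -∞, -20, -7, 0]
D(1):
  [0, -∞, -∞, 9, -8, -19]
  [-∞, 0, -∞, 5, -18, -16]
  [-19, -∞, 0, -10, -10, -3]
  [-∞, -5, 2, 0, -∞, -∞]
  [-∞, -∞, 6, -∞, 0, -5]
  [-10, -∞, -∞, -1, -7, 0]
D(2):
  [0, -∞, -∞, 9, -8, -19]
  [-∞, 0, -∞, 5, -18, -16]
  [-19, -∞, 0, -10, -10, -3]
  [-∞, -5, 2, 0, -23, -21]
  [-∞, -∞, 6, -∞, 0, -5]
  [-10, -∞, -∞, -1, -7, 0]
D(3):
  [0, -∞, -∞, 9, -8, -19]
  [-∞, 0, -∞, 5, -18, -16]
  [-19, -∞, 0, -10, -10, -3]
  [-17, -5, 2, 0, -8, -1]
  [-13, -∞, 6, -4, 0, 3]
  [-10, -∞, -∞, -1, -7, 0]
D(4):
  [0, 4, 11, 9, 1, 8]
  [-12, 0, 7, 5, -3, 4]
  [-19, -15, 0, -10, -10, -3]
  [-17, -5, 2, 0, -8, -1]
  [-13, -9, 6, -4, 0, 3]
  [-10, -6, 1, -1, -7, 0]
D(5):
  [0, 4, 11, 9, 1, 8]
  [-12, 0, 7, 5, -3, 4]
  [-19, -15, 0, -10, -10, -3]
  [-17, -5, 2, 0, -8, -1]
  [-13, -9, 6, -4, 0, 3]
  [-10, -6, 1, -1, -7, 0]
D(6):
  [0, 4, 11, 9, 1, 8]
  [-6, 0, 7, 5, -3, 4]
  [-13, -9, 0, -4, -10, -3]
  [-11, -5, 2, 0, -8, -1]
  [-7, -3, 6, 2, 0, 3]
  [-10, -6, 1, -1, -7, 0]
Answer: W*[6][1] = -10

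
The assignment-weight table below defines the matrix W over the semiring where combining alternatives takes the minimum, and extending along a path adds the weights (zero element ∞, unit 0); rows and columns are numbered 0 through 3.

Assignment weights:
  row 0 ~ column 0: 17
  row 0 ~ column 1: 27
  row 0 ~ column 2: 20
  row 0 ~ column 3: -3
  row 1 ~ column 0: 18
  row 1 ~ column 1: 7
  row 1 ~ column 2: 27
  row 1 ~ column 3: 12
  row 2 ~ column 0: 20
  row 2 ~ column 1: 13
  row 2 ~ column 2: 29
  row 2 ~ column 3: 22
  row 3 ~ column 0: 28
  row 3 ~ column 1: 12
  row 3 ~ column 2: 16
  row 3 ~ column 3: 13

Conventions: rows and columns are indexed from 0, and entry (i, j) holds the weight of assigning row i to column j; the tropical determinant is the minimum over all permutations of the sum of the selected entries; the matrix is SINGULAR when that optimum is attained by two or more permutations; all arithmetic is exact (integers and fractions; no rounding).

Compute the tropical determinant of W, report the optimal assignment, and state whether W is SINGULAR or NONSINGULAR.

σ = (0, 1, 2, 3): 17 + 7 + 29 + 13 = 66
σ = (0, 1, 3, 2): 17 + 7 + 22 + 16 = 62
σ = (0, 2, 1, 3): 17 + 27 + 13 + 13 = 70
σ = (0, 2, 3, 1): 17 + 27 + 22 + 12 = 78
σ = (0, 3, 1, 2): 17 + 12 + 13 + 16 = 58
σ = (0, 3, 2, 1): 17 + 12 + 29 + 12 = 70
σ = (1, 0, 2, 3): 27 + 18 + 29 + 13 = 87
σ = (1, 0, 3, 2): 27 + 18 + 22 + 16 = 83
σ = (1, 2, 0, 3): 27 + 27 + 20 + 13 = 87
σ = (1, 2, 3, 0): 27 + 27 + 22 + 28 = 104
σ = (1, 3, 0, 2): 27 + 12 + 20 + 16 = 75
σ = (1, 3, 2, 0): 27 + 12 + 29 + 28 = 96
σ = (2, 0, 1, 3): 20 + 18 + 13 + 13 = 64
σ = (2, 0, 3, 1): 20 + 18 + 22 + 12 = 72
σ = (2, 1, 0, 3): 20 + 7 + 20 + 13 = 60
σ = (2, 1, 3, 0): 20 + 7 + 22 + 28 = 77
σ = (2, 3, 0, 1): 20 + 12 + 20 + 12 = 64
σ = (2, 3, 1, 0): 20 + 12 + 13 + 28 = 73
σ = (3, 0, 1, 2): (-3) + 18 + 13 + 16 = 44
σ = (3, 0, 2, 1): (-3) + 18 + 29 + 12 = 56
σ = (3, 1, 0, 2): (-3) + 7 + 20 + 16 = 40
σ = (3, 1, 2, 0): (-3) + 7 + 29 + 28 = 61
σ = (3, 2, 0, 1): (-3) + 27 + 20 + 12 = 56
σ = (3, 2, 1, 0): (-3) + 27 + 13 + 28 = 65
Optimal value attained by: σ = (3, 1, 0, 2).
Answer: det⊕(W) = 40; verdict: NONSINGULAR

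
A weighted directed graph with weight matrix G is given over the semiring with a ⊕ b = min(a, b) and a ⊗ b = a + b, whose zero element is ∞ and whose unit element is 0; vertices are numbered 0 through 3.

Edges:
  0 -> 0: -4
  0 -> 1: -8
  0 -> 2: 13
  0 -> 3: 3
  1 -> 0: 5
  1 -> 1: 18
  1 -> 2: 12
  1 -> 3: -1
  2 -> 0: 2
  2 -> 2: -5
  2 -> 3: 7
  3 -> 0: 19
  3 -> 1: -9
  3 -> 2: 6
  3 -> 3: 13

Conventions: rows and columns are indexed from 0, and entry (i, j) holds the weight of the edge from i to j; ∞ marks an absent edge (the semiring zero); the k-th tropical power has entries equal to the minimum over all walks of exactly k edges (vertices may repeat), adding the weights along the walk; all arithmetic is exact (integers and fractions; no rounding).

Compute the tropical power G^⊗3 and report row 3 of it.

G^⊗2:
  [-8, -12, 4, -9]
  [1, -10, 5, 8]
  [-3, -6, -10, 2]
  [-4, 4, 1, -10]
G^⊗3:
  [-12, -18, -3, -13]
  [-5, -7, 0, -11]
  [-8, -11, -15, -7]
  [-8, -19, -4, -1]
Answer: row 3 of G^⊗3 = [-8, -19, -4, -1]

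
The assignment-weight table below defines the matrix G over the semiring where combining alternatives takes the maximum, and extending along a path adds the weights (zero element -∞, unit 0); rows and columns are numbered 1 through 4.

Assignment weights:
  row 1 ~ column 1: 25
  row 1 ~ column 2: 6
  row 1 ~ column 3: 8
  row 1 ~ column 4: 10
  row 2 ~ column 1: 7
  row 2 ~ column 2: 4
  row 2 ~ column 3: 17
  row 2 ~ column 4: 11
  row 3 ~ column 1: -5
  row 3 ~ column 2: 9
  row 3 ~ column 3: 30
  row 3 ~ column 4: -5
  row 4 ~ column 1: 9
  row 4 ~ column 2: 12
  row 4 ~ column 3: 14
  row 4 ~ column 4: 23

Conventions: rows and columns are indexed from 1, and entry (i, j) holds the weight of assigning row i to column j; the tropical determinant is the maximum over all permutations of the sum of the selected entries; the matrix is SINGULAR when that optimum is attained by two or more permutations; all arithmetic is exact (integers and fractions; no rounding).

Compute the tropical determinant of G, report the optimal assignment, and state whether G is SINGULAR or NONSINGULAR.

σ = (1, 2, 3, 4): 25 + 4 + 30 + 23 = 82
σ = (1, 2, 4, 3): 25 + 4 + (-5) + 14 = 38
σ = (1, 3, 2, 4): 25 + 17 + 9 + 23 = 74
σ = (1, 3, 4, 2): 25 + 17 + (-5) + 12 = 49
σ = (1, 4, 2, 3): 25 + 11 + 9 + 14 = 59
σ = (1, 4, 3, 2): 25 + 11 + 30 + 12 = 78
σ = (2, 1, 3, 4): 6 + 7 + 30 + 23 = 66
σ = (2, 1, 4, 3): 6 + 7 + (-5) + 14 = 22
σ = (2, 3, 1, 4): 6 + 17 + (-5) + 23 = 41
σ = (2, 3, 4, 1): 6 + 17 + (-5) + 9 = 27
σ = (2, 4, 1, 3): 6 + 11 + (-5) + 14 = 26
σ = (2, 4, 3, 1): 6 + 11 + 30 + 9 = 56
σ = (3, 1, 2, 4): 8 + 7 + 9 + 23 = 47
σ = (3, 1, 4, 2): 8 + 7 + (-5) + 12 = 22
σ = (3, 2, 1, 4): 8 + 4 + (-5) + 23 = 30
σ = (3, 2, 4, 1): 8 + 4 + (-5) + 9 = 16
σ = (3, 4, 1, 2): 8 + 11 + (-5) + 12 = 26
σ = (3, 4, 2, 1): 8 + 11 + 9 + 9 = 37
σ = (4, 1, 2, 3): 10 + 7 + 9 + 14 = 40
σ = (4, 1, 3, 2): 10 + 7 + 30 + 12 = 59
σ = (4, 2, 1, 3): 10 + 4 + (-5) + 14 = 23
σ = (4, 2, 3, 1): 10 + 4 + 30 + 9 = 53
σ = (4, 3, 1, 2): 10 + 17 + (-5) + 12 = 34
σ = (4, 3, 2, 1): 10 + 17 + 9 + 9 = 45
Optimal value attained by: σ = (1, 2, 3, 4).
Answer: det⊕(G) = 82; verdict: NONSINGULAR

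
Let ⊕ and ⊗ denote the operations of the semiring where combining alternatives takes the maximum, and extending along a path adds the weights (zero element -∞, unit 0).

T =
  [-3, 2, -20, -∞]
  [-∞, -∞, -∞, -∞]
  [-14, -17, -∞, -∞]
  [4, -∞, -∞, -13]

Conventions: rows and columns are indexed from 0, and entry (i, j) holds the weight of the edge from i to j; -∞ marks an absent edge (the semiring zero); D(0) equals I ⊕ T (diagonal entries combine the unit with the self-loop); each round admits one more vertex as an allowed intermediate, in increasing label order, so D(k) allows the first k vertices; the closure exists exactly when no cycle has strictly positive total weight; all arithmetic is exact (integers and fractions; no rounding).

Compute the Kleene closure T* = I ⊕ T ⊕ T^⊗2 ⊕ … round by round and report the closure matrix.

D(0):
  [0, 2, -20, -∞]
  [-∞, 0, -∞, -∞]
  [-14, -17, 0, -∞]
  [4, -∞, -∞, 0]
D(1):
  [0, 2, -20, -∞]
  [-∞, 0, -∞, -∞]
  [-14, -12, 0, -∞]
  [4, 6, -16, 0]
D(2):
  [0, 2, -20, -∞]
  [-∞, 0, -∞, -∞]
  [-14, -12, 0, -∞]
  [4, 6, -16, 0]
D(3):
  [0, 2, -20, -∞]
  [-∞, 0, -∞, -∞]
  [-14, -12, 0, -∞]
  [4, 6, -16, 0]
D(4):
  [0, 2, -20, -∞]
  [-∞, 0, -∞, -∞]
  [-14, -12, 0, -∞]
  [4, 6, -16, 0]
Answer: T* = [[0, 2, -20, -∞], [-∞, 0, -∞, -∞], [-14, -12, 0, -∞], [4, 6, -16, 0]]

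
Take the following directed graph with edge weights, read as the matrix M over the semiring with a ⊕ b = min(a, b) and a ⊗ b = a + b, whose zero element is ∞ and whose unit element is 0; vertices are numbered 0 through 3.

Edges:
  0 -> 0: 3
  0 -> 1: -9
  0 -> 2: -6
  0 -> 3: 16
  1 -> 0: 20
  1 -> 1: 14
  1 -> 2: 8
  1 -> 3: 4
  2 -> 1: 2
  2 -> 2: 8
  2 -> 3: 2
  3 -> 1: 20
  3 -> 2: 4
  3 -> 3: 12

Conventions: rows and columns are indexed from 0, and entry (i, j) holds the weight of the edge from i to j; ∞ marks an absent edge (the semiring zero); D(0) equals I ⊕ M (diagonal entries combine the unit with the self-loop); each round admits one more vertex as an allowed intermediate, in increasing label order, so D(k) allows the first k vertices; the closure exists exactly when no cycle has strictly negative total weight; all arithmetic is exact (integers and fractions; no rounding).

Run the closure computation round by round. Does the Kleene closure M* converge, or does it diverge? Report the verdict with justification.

D(0):
  [0, -9, -6, 16]
  [20, 0, 8, 4]
  [∞, 2, 0, 2]
  [∞, 20, 4, 0]
D(1):
  [0, -9, -6, 16]
  [20, 0, 8, 4]
  [∞, 2, 0, 2]
  [∞, 20, 4, 0]
D(2):
  [0, -9, -6, -5]
  [20, 0, 8, 4]
  [22, 2, 0, 2]
  [40, 20, 4, 0]
D(3):
  [0, -9, -6, -5]
  [20, 0, 8, 4]
  [22, 2, 0, 2]
  [26, 6, 4, 0]
D(4):
  [0, -9, -6, -5]
  [20, 0, 8, 4]
  [22, 2, 0, 2]
  [26, 6, 4, 0]
Key observation: every diagonal entry stays at the unit through all rounds, so no improving cycle exists.
Answer: CONVERGES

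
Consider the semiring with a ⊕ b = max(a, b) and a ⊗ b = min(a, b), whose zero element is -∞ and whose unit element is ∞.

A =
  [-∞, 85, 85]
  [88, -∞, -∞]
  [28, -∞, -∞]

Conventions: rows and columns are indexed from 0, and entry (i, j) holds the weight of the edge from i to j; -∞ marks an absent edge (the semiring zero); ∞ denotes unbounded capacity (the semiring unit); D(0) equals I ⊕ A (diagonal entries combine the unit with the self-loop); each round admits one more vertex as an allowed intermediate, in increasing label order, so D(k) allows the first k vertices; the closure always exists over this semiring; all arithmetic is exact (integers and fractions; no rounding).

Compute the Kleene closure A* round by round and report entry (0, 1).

D(0):
  [∞, 85, 85]
  [88, ∞, -∞]
  [28, -∞, ∞]
D(1):
  [∞, 85, 85]
  [88, ∞, 85]
  [28, 28, ∞]
D(2):
  [∞, 85, 85]
  [88, ∞, 85]
  [28, 28, ∞]
D(3):
  [∞, 85, 85]
  [88, ∞, 85]
  [28, 28, ∞]
Answer: A*[0][1] = 85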